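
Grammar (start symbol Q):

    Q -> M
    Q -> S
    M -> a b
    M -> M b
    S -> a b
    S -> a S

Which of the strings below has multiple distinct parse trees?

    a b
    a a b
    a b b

a b

a b: 2 trees
a a b: 1 tree
a b b: 1 tree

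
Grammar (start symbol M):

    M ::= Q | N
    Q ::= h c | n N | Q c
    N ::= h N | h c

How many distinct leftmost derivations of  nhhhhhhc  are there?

Parse trees for nhhhhhhc:
  [M [Q n [N h [N h [N h [N h [N h [N h c]]]]]]]]

1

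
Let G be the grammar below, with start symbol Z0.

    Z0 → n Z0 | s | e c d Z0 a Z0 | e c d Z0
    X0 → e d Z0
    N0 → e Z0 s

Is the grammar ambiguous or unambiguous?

Ambiguous

Witness: e c d e c d s a s

Derivation 1: Z0 ⇒ e c d Z0 a Z0 ⇒ e c d e c d Z0 a Z0 ⇒ e c d e c d s a Z0 ⇒ e c d e c d s a s
Derivation 2: Z0 ⇒ e c d Z0 ⇒ e c d e c d Z0 a Z0 ⇒ e c d e c d s a Z0 ⇒ e c d e c d s a s

Two distinct leftmost derivations for the same string.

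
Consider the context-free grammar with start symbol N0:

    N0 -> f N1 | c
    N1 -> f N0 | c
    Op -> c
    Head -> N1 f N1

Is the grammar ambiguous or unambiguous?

Only N0, N1 are reachable from N0; ignoring the rest: The reachable rules are right-linear with at most one rule per (nonterminal, next-terminal) pair. Each input token forces the next rule, so parsing is deterministic.

Unambiguous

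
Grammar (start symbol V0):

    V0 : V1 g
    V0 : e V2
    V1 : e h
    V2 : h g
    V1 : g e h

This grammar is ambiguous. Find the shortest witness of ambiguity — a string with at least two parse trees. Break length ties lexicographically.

e h g

length 3: e h g has 2 parse trees

Two derivations of e h g:
  V0 ⇒ V1 g ⇒ e h g
  V0 ⇒ e V2 ⇒ e h g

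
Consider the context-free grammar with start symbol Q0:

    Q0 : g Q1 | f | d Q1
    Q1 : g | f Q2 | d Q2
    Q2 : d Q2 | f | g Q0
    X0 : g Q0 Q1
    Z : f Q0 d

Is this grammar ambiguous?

Unambiguous

(X0, Z are unreachable from Q0, so their rules don't affect L(Q0).) Each reachable nonterminal has at most one production per leading terminal, and all productions are right-linear; the derivation is determined token-by-token.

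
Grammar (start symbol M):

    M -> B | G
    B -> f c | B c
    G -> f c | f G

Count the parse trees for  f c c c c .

Parse trees for f c c c c:
  [M [B [B [B [B f c] c] c] c]]

1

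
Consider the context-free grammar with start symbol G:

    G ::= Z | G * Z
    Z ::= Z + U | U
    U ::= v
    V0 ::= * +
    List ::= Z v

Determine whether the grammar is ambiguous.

Unambiguous

Only G, Z, U are reachable from G; ignoring the rest: This is a standard precedence ladder (G over Z over U), with each level left-recursive on its own operator ('*' at G, '+' at Z). That structure is LR(1), hence unambiguous.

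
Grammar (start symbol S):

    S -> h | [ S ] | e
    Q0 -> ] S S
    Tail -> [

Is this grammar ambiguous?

Unambiguous

Only S is reachable from S; ignoring the rest: L(S) is { openⁿ atom closeⁿ : n ≥ 0 }. The bracket depth fixes n, and the derivation is forced at every step.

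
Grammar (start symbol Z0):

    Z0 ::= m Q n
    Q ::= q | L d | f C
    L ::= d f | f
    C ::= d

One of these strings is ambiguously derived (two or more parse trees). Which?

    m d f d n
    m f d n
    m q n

m d f d n: 1 tree
m f d n: 2 trees
m q n: 1 tree

m f d n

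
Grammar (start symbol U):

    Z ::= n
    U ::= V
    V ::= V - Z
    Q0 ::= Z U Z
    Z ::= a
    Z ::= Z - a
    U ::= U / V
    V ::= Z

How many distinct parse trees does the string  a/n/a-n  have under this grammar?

1

Parse trees for a/n/a-n:
  [U [U [U [V [Z a]]] / [V [Z n]]] / [V [V [Z a]] - [Z n]]]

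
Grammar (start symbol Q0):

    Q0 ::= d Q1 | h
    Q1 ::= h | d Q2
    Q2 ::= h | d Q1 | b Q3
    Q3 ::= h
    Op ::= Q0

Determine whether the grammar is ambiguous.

(Op is unreachable from Q0, so its rules don't affect L(Q0).) Restricted to the reachable nonterminals, every rule has the form A → t or A → t B, and no two rules for the same A share a first terminal. The grammar encodes a DFA — one run per string.

Unambiguous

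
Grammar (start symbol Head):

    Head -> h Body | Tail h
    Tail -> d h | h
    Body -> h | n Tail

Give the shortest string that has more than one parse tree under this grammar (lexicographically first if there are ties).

h h

length 2: h h has 2 parse trees

Two derivations of h h:
  Head ⇒ h Body ⇒ h h
  Head ⇒ Tail h ⇒ h h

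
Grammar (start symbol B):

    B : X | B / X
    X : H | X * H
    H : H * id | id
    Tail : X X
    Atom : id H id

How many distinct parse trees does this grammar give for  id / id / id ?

Parse trees for id / id / id:
  [B [B [B [X [H id]]] / [X [H id]]] / [X [H id]]]

1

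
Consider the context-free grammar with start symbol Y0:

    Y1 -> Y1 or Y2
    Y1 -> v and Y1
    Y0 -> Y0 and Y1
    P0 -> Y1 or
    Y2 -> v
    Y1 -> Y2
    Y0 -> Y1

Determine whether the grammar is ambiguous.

Ambiguous

Witness: v and v

Derivation 1: Y0 ⇒ Y0 and Y1 ⇒ Y1 and Y1 ⇒ Y2 and Y1 ⇒ v and Y1 ⇒ v and Y2 ⇒ v and v
Derivation 2: Y0 ⇒ Y1 ⇒ v and Y1 ⇒ v and Y2 ⇒ v and v

Two distinct leftmost derivations for the same string.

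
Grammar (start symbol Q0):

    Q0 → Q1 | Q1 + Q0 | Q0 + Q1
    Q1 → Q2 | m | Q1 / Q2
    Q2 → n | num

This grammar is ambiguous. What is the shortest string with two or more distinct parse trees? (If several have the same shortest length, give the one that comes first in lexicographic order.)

length 1: no string has ≥2 trees
length 3: m + m has 2 parse trees

Two derivations of m + m:
  Q0 ⇒ Q1 + Q0 ⇒ m + Q0 ⇒ m + Q1 ⇒ m + m
  Q0 ⇒ Q0 + Q1 ⇒ Q1 + Q1 ⇒ m + Q1 ⇒ m + m

m + m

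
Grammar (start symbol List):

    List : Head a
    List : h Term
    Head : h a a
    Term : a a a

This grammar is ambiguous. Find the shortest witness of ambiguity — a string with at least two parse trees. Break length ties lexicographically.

h a a a

length 4: h a a a has 2 parse trees

Two derivations of h a a a:
  List ⇒ Head a ⇒ h a a a
  List ⇒ h Term ⇒ h a a a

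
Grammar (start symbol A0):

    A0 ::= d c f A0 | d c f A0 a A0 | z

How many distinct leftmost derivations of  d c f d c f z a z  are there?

2

Parse trees for d c f d c f z a z:
  [A0 d c f [A0 d c f [A0 z] a [A0 z]]]
  [A0 d c f [A0 d c f [A0 z]] a [A0 z]]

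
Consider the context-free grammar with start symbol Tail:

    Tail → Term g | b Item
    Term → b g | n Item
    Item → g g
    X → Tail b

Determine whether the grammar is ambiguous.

Ambiguous

Witness: b g g

Derivation 1: Tail ⇒ Term g ⇒ b g g
Derivation 2: Tail ⇒ b Item ⇒ b g g

Two distinct leftmost derivations for the same string.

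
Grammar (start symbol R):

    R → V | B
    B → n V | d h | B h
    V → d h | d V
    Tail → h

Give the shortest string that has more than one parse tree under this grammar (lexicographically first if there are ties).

length 2: d h has 2 parse trees

Two derivations of d h:
  R ⇒ V ⇒ d h
  R ⇒ B ⇒ d h

d h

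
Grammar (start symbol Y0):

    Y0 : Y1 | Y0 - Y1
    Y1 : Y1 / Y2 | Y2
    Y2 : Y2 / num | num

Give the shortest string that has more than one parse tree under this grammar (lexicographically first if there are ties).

num / num

length 1: no string has ≥2 trees
length 3: num / num has 2 parse trees

Two derivations of num / num:
  Y0 ⇒ Y1 ⇒ Y1 / Y2 ⇒ Y2 / Y2 ⇒ num / Y2 ⇒ num / num
  Y0 ⇒ Y1 ⇒ Y2 ⇒ Y2 / num ⇒ num / num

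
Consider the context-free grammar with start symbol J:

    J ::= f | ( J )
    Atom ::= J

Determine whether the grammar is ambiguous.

Unambiguous

(Atom is unreachable from J, so its rules don't affect L(J).) Each string is a nest of matched brackets around a single atom. An opening bracket forces the recursive rule; an atom forces the base rule.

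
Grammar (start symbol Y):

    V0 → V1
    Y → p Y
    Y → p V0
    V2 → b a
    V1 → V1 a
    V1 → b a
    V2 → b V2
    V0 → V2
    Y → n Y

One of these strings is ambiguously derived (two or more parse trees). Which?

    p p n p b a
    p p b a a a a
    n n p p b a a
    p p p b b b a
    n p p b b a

p p n p b a

p p n p b a: 2 trees
p p b a a a a: 1 tree
n n p p b a a: 1 tree
p p p b b b a: 1 tree
n p p b b a: 1 tree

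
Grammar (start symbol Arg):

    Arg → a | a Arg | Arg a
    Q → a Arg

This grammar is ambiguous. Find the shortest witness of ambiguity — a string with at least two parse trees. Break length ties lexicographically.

length 1: no string has ≥2 trees
length 2: a a has 2 parse trees

Two derivations of a a:
  Arg ⇒ a Arg ⇒ a a
  Arg ⇒ Arg a ⇒ a a

a a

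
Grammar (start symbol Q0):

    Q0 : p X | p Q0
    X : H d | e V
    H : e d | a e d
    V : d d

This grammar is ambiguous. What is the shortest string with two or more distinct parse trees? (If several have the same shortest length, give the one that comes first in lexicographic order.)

p e d d

length 4: p e d d has 2 parse trees

Two derivations of p e d d:
  Q0 ⇒ p X ⇒ p H d ⇒ p e d d
  Q0 ⇒ p X ⇒ p e V ⇒ p e d d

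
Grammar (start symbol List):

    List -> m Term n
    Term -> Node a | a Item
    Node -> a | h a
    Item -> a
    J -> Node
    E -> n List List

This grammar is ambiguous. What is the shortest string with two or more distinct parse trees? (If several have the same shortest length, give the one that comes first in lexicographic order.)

length 4: m a a n has 2 parse trees

Two derivations of m a a n:
  List ⇒ m Term n ⇒ m Node a n ⇒ m a a n
  List ⇒ m Term n ⇒ m a Item n ⇒ m a a n

m a a n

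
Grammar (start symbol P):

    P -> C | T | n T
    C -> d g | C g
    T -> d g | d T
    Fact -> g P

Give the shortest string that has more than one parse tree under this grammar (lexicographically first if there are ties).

d g

length 2: d g has 2 parse trees

Two derivations of d g:
  P ⇒ C ⇒ d g
  P ⇒ T ⇒ d g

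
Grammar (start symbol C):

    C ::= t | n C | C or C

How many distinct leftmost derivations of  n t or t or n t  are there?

Parse trees for n t or t or n t:
  [C n [C [C t] or [C [C t] or [C n [C t]]]]]
  [C n [C [C [C t] or [C t]] or [C n [C t]]]]
  [C [C n [C t]] or [C [C t] or [C n [C t]]]]
  [C [C n [C [C t] or [C t]]] or [C n [C t]]]
  [C [C [C n [C t]] or [C t]] or [C n [C t]]]

5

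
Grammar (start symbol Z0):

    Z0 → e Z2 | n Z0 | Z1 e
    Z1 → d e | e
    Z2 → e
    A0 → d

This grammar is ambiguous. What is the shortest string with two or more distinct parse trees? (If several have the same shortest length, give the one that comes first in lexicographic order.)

length 2: e e has 2 parse trees

Two derivations of e e:
  Z0 ⇒ e Z2 ⇒ e e
  Z0 ⇒ Z1 e ⇒ e e

e e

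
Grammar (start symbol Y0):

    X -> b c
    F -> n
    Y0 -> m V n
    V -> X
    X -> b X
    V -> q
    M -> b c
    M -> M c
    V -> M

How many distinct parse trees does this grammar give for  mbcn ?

Parse trees for mbcn:
  [Y0 m [V [X b c]] n]
  [Y0 m [V [M b c]] n]

2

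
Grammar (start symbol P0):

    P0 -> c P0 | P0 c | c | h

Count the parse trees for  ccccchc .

Parse trees for ccccchc:
  [P0 c [P0 c [P0 c [P0 c [P0 c [P0 [P0 h] c]]]]]]
  [P0 c [P0 c [P0 c [P0 c [P0 [P0 c [P0 h]] c]]]]]
  [P0 c [P0 c [P0 c [P0 [P0 c [P0 c [P0 h]]] c]]]]
  [P0 c [P0 c [P0 [P0 c [P0 c [P0 c [P0 h]]]] c]]]
  [P0 c [P0 [P0 c [P0 c [P0 c [P0 c [P0 h]]]]] c]]
  [P0 [P0 c [P0 c [P0 c [P0 c [P0 c [P0 h]]]]]] c]

6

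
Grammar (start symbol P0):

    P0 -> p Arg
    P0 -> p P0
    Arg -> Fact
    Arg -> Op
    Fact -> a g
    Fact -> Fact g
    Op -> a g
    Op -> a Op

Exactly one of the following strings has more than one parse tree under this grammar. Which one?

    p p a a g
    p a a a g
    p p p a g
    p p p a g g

p p p a g

p p a a g: 1 tree
p a a a g: 1 tree
p p p a g: 2 trees
p p p a g g: 1 tree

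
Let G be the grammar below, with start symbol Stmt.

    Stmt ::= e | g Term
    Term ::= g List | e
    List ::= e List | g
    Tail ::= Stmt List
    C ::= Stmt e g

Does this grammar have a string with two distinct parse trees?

Only Stmt, Term, List are reachable from Stmt; ignoring the rest: The reachable rules are right-linear with at most one rule per (nonterminal, next-terminal) pair. Each input token forces the next rule, so parsing is deterministic.

Unambiguous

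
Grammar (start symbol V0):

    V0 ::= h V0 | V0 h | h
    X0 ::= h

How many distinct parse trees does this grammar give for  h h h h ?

8

Parse trees for h h h h:
  [V0 h [V0 h [V0 h [V0 h]]]]
  [V0 h [V0 h [V0 [V0 h] h]]]
  [V0 h [V0 [V0 h [V0 h]] h]]
  [V0 h [V0 [V0 [V0 h] h] h]]
  [V0 [V0 h [V0 h [V0 h]]] h]
  [V0 [V0 h [V0 [V0 h] h]] h]
  [V0 [V0 [V0 h [V0 h]] h] h]
  [V0 [V0 [V0 [V0 h] h] h] h]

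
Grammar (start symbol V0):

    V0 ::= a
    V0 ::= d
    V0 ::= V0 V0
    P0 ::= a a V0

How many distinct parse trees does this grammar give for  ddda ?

5

Parse trees for ddda:
  [V0 [V0 d] [V0 [V0 d] [V0 [V0 d] [V0 a]]]]
  [V0 [V0 d] [V0 [V0 [V0 d] [V0 d]] [V0 a]]]
  [V0 [V0 [V0 d] [V0 d]] [V0 [V0 d] [V0 a]]]
  [V0 [V0 [V0 d] [V0 [V0 d] [V0 d]]] [V0 a]]
  [V0 [V0 [V0 [V0 d] [V0 d]] [V0 d]] [V0 a]]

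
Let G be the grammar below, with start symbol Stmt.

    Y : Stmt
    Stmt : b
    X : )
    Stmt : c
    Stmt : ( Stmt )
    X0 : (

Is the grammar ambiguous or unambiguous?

Unambiguous

Only Stmt is reachable from Stmt; ignoring the rest: Each string is a nest of matched brackets around a single atom. An opening bracket forces the recursive rule; an atom forces the base rule.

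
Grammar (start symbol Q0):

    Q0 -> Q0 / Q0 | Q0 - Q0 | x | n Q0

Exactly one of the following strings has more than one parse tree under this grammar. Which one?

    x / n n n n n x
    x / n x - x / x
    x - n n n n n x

x / n n n n n x: 1 tree
x / n x - x / x: 9 trees
x - n n n n n x: 1 tree

x / n x - x / x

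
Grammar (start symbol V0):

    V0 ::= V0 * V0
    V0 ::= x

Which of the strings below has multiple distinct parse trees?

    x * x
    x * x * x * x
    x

x * x: 1 tree
x * x * x * x: 5 trees
x: 1 tree

x * x * x * x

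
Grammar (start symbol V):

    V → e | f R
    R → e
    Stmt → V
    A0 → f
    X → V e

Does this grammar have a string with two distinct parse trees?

(Stmt, A0, X are unreachable from V, so their rules don't affect L(V).) Restricted to the reachable nonterminals, every rule has the form A → t or A → t B, and no two rules for the same A share a first terminal. The grammar encodes a DFA — one run per string.

Unambiguous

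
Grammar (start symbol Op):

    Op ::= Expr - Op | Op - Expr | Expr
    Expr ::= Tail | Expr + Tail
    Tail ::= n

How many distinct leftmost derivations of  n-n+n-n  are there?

Parse trees for n-n+n-n:
  [Op [Expr [Tail n]] - [Op [Expr [Expr [Tail n]] + [Tail n]] - [Op [Expr [Tail n]]]]]
  [Op [Expr [Tail n]] - [Op [Op [Expr [Expr [Tail n]] + [Tail n]]] - [Expr [Tail n]]]]
  [Op [Op [Expr [Tail n]] - [Op [Expr [Expr [Tail n]] + [Tail n]]]] - [Expr [Tail n]]]
  [Op [Op [Op [Expr [Tail n]]] - [Expr [Expr [Tail n]] + [Tail n]]] - [Expr [Tail n]]]

4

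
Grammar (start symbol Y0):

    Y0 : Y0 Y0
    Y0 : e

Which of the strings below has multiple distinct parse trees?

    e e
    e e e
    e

e e: 1 tree
e e e: 2 trees
e: 1 tree

e e e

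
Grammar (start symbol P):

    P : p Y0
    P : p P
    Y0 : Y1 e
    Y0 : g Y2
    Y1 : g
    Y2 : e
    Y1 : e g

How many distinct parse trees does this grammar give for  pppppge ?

Parse trees for pppppge:
  [P p [P p [P p [P p [P p [Y0 [Y1 g] e]]]]]]
  [P p [P p [P p [P p [P p [Y0 g [Y2 e]]]]]]]

2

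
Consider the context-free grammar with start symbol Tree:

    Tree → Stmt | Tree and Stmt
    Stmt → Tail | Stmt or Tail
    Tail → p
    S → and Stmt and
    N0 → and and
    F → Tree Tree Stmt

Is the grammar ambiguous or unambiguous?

Unambiguous

Only Tree, Stmt, Tail are reachable from Tree; ignoring the rest: This is a standard precedence ladder (Tree over Stmt over Tail), with each level left-recursive on its own operator ('and' at Tree, 'or' at Stmt). That structure is LR(1), hence unambiguous.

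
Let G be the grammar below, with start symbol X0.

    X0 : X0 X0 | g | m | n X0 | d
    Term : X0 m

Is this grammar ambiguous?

Witness: d d d

Derivation 1: X0 ⇒ X0 X0 ⇒ X0 X0 X0 ⇒ d X0 X0 ⇒ d d X0 ⇒ d d d
Derivation 2: X0 ⇒ X0 X0 ⇒ d X0 ⇒ d X0 X0 ⇒ d d X0 ⇒ d d d

Two distinct leftmost derivations for the same string.

Ambiguous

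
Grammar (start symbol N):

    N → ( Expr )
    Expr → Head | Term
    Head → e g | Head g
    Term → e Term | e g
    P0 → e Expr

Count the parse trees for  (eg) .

Parse trees for (eg):
  [N ( [Expr [Head e g]] )]
  [N ( [Expr [Term e g]] )]

2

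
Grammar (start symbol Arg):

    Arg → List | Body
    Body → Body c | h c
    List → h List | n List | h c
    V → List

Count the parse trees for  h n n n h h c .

Parse trees for h n n n h h c:
  [Arg [List h [List n [List n [List n [List h [List h c]]]]]]]

1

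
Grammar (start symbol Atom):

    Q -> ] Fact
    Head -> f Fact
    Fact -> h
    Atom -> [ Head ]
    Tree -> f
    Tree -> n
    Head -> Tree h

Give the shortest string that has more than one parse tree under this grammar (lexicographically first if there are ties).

[ f h ]

length 4: [ f h ] has 2 parse trees

Two derivations of [ f h ]:
  Atom ⇒ [ Head ] ⇒ [ f Fact ] ⇒ [ f h ]
  Atom ⇒ [ Head ] ⇒ [ Tree h ] ⇒ [ f h ]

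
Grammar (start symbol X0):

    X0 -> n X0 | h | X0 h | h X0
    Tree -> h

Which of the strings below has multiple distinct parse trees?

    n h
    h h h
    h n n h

h h h

n h: 1 tree
h h h: 4 trees
h n n h: 1 tree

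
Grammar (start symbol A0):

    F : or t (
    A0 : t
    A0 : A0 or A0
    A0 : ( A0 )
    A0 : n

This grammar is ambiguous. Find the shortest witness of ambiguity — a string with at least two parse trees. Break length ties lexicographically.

n or n or n

length 1: no string has ≥2 trees
length 3: no string has ≥2 trees
length 5: n or n or n has 2 parse trees

Two derivations of n or n or n:
  A0 ⇒ A0 or A0 ⇒ A0 or A0 or A0 ⇒ n or A0 or A0 ⇒ n or n or A0 ⇒ n or n or n
  A0 ⇒ A0 or A0 ⇒ n or A0 ⇒ n or A0 or A0 ⇒ n or n or A0 ⇒ n or n or n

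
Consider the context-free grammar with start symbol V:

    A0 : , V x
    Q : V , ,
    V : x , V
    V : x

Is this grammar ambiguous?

(A0, Q are unreachable from V, so their rules don't affect L(V).) The reachable grammar is A → atom sep A | atom. Each atom is followed by either the separator (recurse) or end-of-string (stop) — no choice point.

Unambiguous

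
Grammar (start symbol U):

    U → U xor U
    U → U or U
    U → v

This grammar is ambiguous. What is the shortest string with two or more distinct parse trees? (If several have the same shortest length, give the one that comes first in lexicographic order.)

v or v or v

length 1: no string has ≥2 trees
length 3: no string has ≥2 trees
length 5: v or v or v has 2 parse trees

Two derivations of v or v or v:
  U ⇒ U or U ⇒ U or U or U ⇒ v or U or U ⇒ v or v or U ⇒ v or v or v
  U ⇒ U or U ⇒ v or U ⇒ v or U or U ⇒ v or v or U ⇒ v or v or v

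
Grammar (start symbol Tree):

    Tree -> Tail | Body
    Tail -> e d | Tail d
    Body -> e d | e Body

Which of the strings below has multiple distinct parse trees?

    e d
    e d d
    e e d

e d: 2 trees
e d d: 1 tree
e e d: 1 tree

e d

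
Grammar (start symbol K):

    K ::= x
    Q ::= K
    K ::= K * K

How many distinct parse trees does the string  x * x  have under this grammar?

1

Parse trees for x * x:
  [K [K x] * [K x]]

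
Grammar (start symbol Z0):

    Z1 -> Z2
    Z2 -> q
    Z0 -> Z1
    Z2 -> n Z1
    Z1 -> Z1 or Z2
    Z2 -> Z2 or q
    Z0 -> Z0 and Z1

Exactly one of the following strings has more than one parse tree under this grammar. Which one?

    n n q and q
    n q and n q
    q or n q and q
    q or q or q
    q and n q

n n q and q: 1 tree
n q and n q: 1 tree
q or n q and q: 1 tree
q or q or q: 4 trees
q and n q: 1 tree

q or q or q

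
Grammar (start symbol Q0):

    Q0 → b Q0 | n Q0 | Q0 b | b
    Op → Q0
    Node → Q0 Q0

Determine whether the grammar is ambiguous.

Ambiguous

Witness: b b

Derivation 1: Q0 ⇒ b Q0 ⇒ b b
Derivation 2: Q0 ⇒ Q0 b ⇒ b b

Two distinct leftmost derivations for the same string.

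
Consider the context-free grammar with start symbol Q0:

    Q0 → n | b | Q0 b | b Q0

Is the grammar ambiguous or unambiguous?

Ambiguous

Witness: b b

Derivation 1: Q0 ⇒ Q0 b ⇒ b b
Derivation 2: Q0 ⇒ b Q0 ⇒ b b

Two distinct leftmost derivations for the same string.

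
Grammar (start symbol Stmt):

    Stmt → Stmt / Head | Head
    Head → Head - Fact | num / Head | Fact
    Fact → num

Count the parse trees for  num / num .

2

Parse trees for num / num:
  [Stmt [Stmt [Head [Fact num]]] / [Head [Fact num]]]
  [Stmt [Head num / [Head [Fact num]]]]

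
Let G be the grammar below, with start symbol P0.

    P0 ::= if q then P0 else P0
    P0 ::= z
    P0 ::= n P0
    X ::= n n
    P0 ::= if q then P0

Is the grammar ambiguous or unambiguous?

Ambiguous

Witness: if q then if q then z else z

Derivation 1: P0 ⇒ if q then P0 else P0 ⇒ if q then if q then P0 else P0 ⇒ if q then if q then z else P0 ⇒ if q then if q then z else z
Derivation 2: P0 ⇒ if q then P0 ⇒ if q then if q then P0 else P0 ⇒ if q then if q then z else P0 ⇒ if q then if q then z else z

Two distinct leftmost derivations for the same string.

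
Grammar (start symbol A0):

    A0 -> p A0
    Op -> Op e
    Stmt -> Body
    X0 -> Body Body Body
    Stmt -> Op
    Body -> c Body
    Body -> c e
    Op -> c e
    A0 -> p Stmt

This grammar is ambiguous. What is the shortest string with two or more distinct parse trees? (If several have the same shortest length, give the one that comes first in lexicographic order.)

p c e

length 3: p c e has 2 parse trees

Two derivations of p c e:
  A0 ⇒ p Stmt ⇒ p Body ⇒ p c e
  A0 ⇒ p Stmt ⇒ p Op ⇒ p c e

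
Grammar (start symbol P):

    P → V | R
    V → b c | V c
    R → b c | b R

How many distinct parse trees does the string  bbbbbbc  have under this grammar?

1

Parse trees for bbbbbbc:
  [P [R b [R b [R b [R b [R b [R b c]]]]]]]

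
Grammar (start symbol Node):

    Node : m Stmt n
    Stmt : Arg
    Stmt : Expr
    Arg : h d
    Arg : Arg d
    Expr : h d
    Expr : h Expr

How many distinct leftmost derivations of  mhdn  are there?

2

Parse trees for mhdn:
  [Node m [Stmt [Arg h d]] n]
  [Node m [Stmt [Expr h d]] n]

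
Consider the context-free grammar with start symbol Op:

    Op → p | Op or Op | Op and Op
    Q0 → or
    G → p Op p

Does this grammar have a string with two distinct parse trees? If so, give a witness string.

Witness: p and p and p

Derivation 1: Op ⇒ Op and Op ⇒ p and Op ⇒ p and Op and Op ⇒ p and p and Op ⇒ p and p and p
Derivation 2: Op ⇒ Op and Op ⇒ Op and Op and Op ⇒ p and Op and Op ⇒ p and p and Op ⇒ p and p and p

Two distinct leftmost derivations for the same string.

Ambiguous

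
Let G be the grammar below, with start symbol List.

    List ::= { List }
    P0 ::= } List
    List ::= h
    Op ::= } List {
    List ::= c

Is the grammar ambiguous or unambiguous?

Only List is reachable from List; ignoring the rest: L(List) is { openⁿ atom closeⁿ : n ≥ 0 }. The bracket depth fixes n, and the derivation is forced at every step.

Unambiguous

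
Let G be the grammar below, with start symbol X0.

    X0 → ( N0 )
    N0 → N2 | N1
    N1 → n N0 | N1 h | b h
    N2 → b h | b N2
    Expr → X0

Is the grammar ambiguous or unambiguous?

Witness: ( b h )

Derivation 1: X0 ⇒ ( N0 ) ⇒ ( N2 ) ⇒ ( b h )
Derivation 2: X0 ⇒ ( N0 ) ⇒ ( N1 ) ⇒ ( b h )

Two distinct leftmost derivations for the same string.

Ambiguous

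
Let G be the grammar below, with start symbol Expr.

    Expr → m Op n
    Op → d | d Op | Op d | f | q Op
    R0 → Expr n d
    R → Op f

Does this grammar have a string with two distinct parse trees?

Ambiguous

Witness: m d d n

Derivation 1: Expr ⇒ m Op n ⇒ m d Op n ⇒ m d d n
Derivation 2: Expr ⇒ m Op n ⇒ m Op d n ⇒ m d d n

Two distinct leftmost derivations for the same string.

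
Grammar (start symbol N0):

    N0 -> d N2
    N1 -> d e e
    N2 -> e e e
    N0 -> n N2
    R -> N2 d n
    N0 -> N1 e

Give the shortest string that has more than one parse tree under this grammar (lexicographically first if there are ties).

d e e e

length 4: d e e e has 2 parse trees

Two derivations of d e e e:
  N0 ⇒ d N2 ⇒ d e e e
  N0 ⇒ N1 e ⇒ d e e e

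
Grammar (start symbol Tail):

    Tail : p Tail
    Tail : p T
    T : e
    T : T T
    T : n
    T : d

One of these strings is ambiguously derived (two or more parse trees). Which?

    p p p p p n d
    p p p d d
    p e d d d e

p p p p p n d: 1 tree
p p p d d: 1 tree
p e d d d e: 14 trees

p e d d d e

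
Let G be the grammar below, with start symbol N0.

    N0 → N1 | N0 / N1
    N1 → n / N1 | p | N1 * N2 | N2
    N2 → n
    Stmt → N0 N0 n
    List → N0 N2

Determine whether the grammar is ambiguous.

Ambiguous

Witness: n / n

Derivation 1: N0 ⇒ N1 ⇒ n / N1 ⇒ n / N2 ⇒ n / n
Derivation 2: N0 ⇒ N0 / N1 ⇒ N1 / N1 ⇒ N2 / N1 ⇒ n / N1 ⇒ n / N2 ⇒ n / n

Two distinct leftmost derivations for the same string.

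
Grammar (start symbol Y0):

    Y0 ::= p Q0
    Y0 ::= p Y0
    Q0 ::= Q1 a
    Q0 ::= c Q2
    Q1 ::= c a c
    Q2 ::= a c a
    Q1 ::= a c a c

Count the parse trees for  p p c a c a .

Parse trees for p p c a c a:
  [Y0 p [Y0 p [Q0 [Q1 c a c] a]]]
  [Y0 p [Y0 p [Q0 c [Q2 a c a]]]]

2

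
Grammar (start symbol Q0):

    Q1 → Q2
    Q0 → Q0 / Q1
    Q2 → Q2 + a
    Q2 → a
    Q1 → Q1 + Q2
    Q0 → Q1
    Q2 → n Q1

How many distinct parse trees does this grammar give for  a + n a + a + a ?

12

Parse trees for a + n a + a + a (showing first 6 of 12):
  [Q0 [Q1 [Q1 [Q2 a]] + [Q2 [Q2 [Q2 n [Q1 [Q2 a]]] + a] + a]]]
  [Q0 [Q1 [Q1 [Q2 a]] + [Q2 [Q2 n [Q1 [Q2 [Q2 a] + a]]] + a]]]
  [Q0 [Q1 [Q1 [Q2 a]] + [Q2 [Q2 n [Q1 [Q1 [Q2 a]] + [Q2 a]]] + a]]]
  [Q0 [Q1 [Q1 [Q2 a]] + [Q2 n [Q1 [Q2 [Q2 [Q2 a] + a] + a]]]]]
  [Q0 [Q1 [Q1 [Q2 a]] + [Q2 n [Q1 [Q1 [Q2 a]] + [Q2 [Q2 a] + a]]]]]
  [Q0 [Q1 [Q1 [Q2 a]] + [Q2 n [Q1 [Q1 [Q2 [Q2 a] + a]] + [Q2 a]]]]]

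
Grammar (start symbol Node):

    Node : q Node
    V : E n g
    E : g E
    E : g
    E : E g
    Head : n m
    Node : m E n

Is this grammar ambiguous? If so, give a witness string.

Witness: m g g n

Derivation 1: Node ⇒ m E n ⇒ m g E n ⇒ m g g n
Derivation 2: Node ⇒ m E n ⇒ m E g n ⇒ m g g n

Two distinct leftmost derivations for the same string.

Ambiguous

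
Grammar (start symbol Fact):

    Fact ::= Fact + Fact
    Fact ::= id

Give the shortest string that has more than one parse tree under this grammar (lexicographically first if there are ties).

length 1: no string has ≥2 trees
length 3: no string has ≥2 trees
length 5: id + id + id has 2 parse trees

Two derivations of id + id + id:
  Fact ⇒ Fact + Fact ⇒ Fact + Fact + Fact ⇒ id + Fact + Fact ⇒ id + id + Fact ⇒ id + id + id
  Fact ⇒ Fact + Fact ⇒ id + Fact ⇒ id + Fact + Fact ⇒ id + id + Fact ⇒ id + id + id

id + id + id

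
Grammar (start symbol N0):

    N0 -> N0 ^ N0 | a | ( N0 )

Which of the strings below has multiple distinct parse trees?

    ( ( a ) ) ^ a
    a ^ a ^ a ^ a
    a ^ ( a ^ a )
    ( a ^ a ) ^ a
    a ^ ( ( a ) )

a ^ a ^ a ^ a

( ( a ) ) ^ a: 1 tree
a ^ a ^ a ^ a: 5 trees
a ^ ( a ^ a ): 1 tree
( a ^ a ) ^ a: 1 tree
a ^ ( ( a ) ): 1 tree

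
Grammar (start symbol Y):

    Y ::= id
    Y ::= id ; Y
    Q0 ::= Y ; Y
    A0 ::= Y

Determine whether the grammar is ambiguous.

(Q0, A0 are unreachable from Y, so their rules don't affect L(Y).) The reachable grammar is A → atom sep A | atom. Each atom is followed by either the separator (recurse) or end-of-string (stop) — no choice point.

Unambiguous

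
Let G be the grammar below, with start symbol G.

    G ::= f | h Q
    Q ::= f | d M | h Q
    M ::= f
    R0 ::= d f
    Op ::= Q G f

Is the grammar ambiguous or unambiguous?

Unambiguous

Only G, Q, M are reachable from G; ignoring the rest: The reachable rules are right-linear with at most one rule per (nonterminal, next-terminal) pair. Each input token forces the next rule, so parsing is deterministic.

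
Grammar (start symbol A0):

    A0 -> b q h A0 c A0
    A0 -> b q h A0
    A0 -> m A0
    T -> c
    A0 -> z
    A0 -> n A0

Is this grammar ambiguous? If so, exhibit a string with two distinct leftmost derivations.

Ambiguous

Witness: b q h b q h z c z

Derivation 1: A0 ⇒ b q h A0 c A0 ⇒ b q h b q h A0 c A0 ⇒ b q h b q h z c A0 ⇒ b q h b q h z c z
Derivation 2: A0 ⇒ b q h A0 ⇒ b q h b q h A0 c A0 ⇒ b q h b q h z c A0 ⇒ b q h b q h z c z

Two distinct leftmost derivations for the same string.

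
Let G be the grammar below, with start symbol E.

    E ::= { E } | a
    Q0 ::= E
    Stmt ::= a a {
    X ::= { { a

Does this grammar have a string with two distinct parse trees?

Unambiguous

Only E is reachable from E; ignoring the rest: Each string is a nest of matched brackets around a single atom. An opening bracket forces the recursive rule; an atom forces the base rule.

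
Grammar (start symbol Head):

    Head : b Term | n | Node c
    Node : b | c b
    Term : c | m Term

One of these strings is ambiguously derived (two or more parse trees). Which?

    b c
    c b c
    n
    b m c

b c

b c: 2 trees
c b c: 1 tree
n: 1 tree
b m c: 1 tree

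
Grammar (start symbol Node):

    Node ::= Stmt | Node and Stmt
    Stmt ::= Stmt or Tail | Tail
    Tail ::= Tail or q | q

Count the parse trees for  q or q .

Parse trees for q or q:
  [Node [Stmt [Stmt [Tail q]] or [Tail q]]]
  [Node [Stmt [Tail [Tail q] or q]]]

2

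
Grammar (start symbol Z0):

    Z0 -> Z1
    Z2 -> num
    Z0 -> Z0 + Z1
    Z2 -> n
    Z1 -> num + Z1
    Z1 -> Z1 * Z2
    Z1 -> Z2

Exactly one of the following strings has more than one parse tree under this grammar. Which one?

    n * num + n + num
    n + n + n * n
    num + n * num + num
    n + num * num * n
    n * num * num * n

n * num + n + num: 1 tree
n + n + n * n: 1 tree
num + n * num + num: 3 trees
n + num * num * n: 1 tree
n * num * num * n: 1 tree

num + n * num + num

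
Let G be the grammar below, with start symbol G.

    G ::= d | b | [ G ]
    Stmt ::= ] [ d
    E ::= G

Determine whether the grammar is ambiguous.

Unambiguous

(Stmt, E are unreachable from G, so their rules don't affect L(G).) L(G) is { openⁿ atom closeⁿ : n ≥ 0 }. The bracket depth fixes n, and the derivation is forced at every step.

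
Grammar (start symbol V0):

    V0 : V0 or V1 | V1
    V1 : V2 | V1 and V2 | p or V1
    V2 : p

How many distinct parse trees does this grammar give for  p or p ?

Parse trees for p or p:
  [V0 [V0 [V1 [V2 p]]] or [V1 [V2 p]]]
  [V0 [V1 p or [V1 [V2 p]]]]

2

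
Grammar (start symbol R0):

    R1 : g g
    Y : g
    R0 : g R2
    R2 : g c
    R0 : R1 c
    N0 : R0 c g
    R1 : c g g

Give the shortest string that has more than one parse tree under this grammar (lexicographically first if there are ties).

length 3: g g c has 2 parse trees

Two derivations of g g c:
  R0 ⇒ g R2 ⇒ g g c
  R0 ⇒ R1 c ⇒ g g c

g g c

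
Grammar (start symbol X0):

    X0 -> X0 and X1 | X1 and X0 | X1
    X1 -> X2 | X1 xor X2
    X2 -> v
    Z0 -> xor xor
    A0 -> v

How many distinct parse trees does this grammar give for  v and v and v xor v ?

4

Parse trees for v and v and v xor v:
  [X0 [X0 [X0 [X1 [X2 v]]] and [X1 [X2 v]]] and [X1 [X1 [X2 v]] xor [X2 v]]]
  [X0 [X0 [X1 [X2 v]] and [X0 [X1 [X2 v]]]] and [X1 [X1 [X2 v]] xor [X2 v]]]
  [X0 [X1 [X2 v]] and [X0 [X0 [X1 [X2 v]]] and [X1 [X1 [X2 v]] xor [X2 v]]]]
  [X0 [X1 [X2 v]] and [X0 [X1 [X2 v]] and [X0 [X1 [X1 [X2 v]] xor [X2 v]]]]]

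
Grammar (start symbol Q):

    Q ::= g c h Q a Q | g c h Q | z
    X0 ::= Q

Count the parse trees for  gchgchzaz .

Parse trees for gchgchzaz:
  [Q g c h [Q g c h [Q z]] a [Q z]]
  [Q g c h [Q g c h [Q z] a [Q z]]]

2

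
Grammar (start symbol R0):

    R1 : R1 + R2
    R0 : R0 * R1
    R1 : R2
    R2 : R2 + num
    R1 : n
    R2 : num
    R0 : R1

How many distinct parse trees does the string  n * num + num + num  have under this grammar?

4

Parse trees for n * num + num + num:
  [R0 [R0 [R1 n]] * [R1 [R1 [R2 num]] + [R2 [R2 num] + num]]]
  [R0 [R0 [R1 n]] * [R1 [R1 [R1 [R2 num]] + [R2 num]] + [R2 num]]]
  [R0 [R0 [R1 n]] * [R1 [R1 [R2 [R2 num] + num]] + [R2 num]]]
  [R0 [R0 [R1 n]] * [R1 [R2 [R2 [R2 num] + num] + num]]]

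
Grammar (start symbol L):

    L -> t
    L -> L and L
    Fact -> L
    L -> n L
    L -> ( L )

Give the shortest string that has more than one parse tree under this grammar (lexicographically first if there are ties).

length 1: no string has ≥2 trees
length 2: no string has ≥2 trees
length 3: no string has ≥2 trees
length 4: n t and t has 2 parse trees

Two derivations of n t and t:
  L ⇒ L and L ⇒ n L and L ⇒ n t and L ⇒ n t and t
  L ⇒ n L ⇒ n L and L ⇒ n t and L ⇒ n t and t

n t and t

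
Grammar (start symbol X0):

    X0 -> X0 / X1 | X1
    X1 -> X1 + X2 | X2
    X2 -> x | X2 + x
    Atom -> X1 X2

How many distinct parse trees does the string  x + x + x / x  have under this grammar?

4

Parse trees for x + x + x / x:
  [X0 [X0 [X1 [X1 [X2 x]] + [X2 [X2 x] + x]]] / [X1 [X2 x]]]
  [X0 [X0 [X1 [X1 [X1 [X2 x]] + [X2 x]] + [X2 x]]] / [X1 [X2 x]]]
  [X0 [X0 [X1 [X1 [X2 [X2 x] + x]] + [X2 x]]] / [X1 [X2 x]]]
  [X0 [X0 [X1 [X2 [X2 [X2 x] + x] + x]]] / [X1 [X2 x]]]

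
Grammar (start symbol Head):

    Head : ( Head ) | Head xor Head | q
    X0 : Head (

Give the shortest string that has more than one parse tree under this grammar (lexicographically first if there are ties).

length 1: no string has ≥2 trees
length 3: no string has ≥2 trees
length 5: q xor q xor q has 2 parse trees

Two derivations of q xor q xor q:
  Head ⇒ Head xor Head ⇒ Head xor Head xor Head ⇒ q xor Head xor Head ⇒ q xor q xor Head ⇒ q xor q xor q
  Head ⇒ Head xor Head ⇒ q xor Head ⇒ q xor Head xor Head ⇒ q xor q xor Head ⇒ q xor q xor q

q xor q xor q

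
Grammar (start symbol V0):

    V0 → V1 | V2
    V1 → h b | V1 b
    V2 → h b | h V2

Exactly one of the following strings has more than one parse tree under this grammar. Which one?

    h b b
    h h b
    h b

h b b: 1 tree
h h b: 1 tree
h b: 2 trees

h b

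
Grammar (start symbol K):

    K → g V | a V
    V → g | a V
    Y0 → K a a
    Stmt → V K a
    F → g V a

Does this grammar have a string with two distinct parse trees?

Unambiguous

(Y0, Stmt, F are unreachable from K, so their rules don't affect L(K).) Each reachable nonterminal has at most one production per leading terminal, and all productions are right-linear; the derivation is determined token-by-token.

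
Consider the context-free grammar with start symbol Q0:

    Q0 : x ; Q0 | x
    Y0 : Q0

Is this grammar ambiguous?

Only Q0 is reachable from Q0; ignoring the rest: The reachable grammar is A → atom sep A | atom. Each atom is followed by either the separator (recurse) or end-of-string (stop) — no choice point.

Unambiguous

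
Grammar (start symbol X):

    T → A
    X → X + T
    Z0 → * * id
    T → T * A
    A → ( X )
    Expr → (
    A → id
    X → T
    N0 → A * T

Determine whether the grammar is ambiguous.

Unambiguous

Only X, T, A are reachable from X; ignoring the rest: This is a standard precedence ladder (X over T over A), with each level left-recursive on its own operator ('+' at X, '*' at T). That structure is LR(1), hence unambiguous.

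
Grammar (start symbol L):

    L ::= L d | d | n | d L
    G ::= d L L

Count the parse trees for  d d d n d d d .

20

Parse trees for d d d n d d d (showing first 6 of 20):
  [L [L [L [L d [L d [L d [L n]]]] d] d] d]
  [L [L [L d [L [L d [L d [L n]]] d]] d] d]
  [L [L [L d [L d [L [L d [L n]] d]]] d] d]
  [L [L [L d [L d [L d [L [L n] d]]]] d] d]
  [L [L d [L [L [L d [L d [L n]]] d] d]] d]
  [L [L d [L [L d [L [L d [L n]] d]] d]] d]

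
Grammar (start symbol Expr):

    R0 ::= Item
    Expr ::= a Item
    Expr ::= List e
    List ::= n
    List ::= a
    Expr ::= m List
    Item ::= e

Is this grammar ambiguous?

Witness: a e

Derivation 1: Expr ⇒ a Item ⇒ a e
Derivation 2: Expr ⇒ List e ⇒ a e

Two distinct leftmost derivations for the same string.

Ambiguous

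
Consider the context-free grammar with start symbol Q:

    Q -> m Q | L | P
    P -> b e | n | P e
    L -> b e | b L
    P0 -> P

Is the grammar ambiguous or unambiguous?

Ambiguous

Witness: b e

Derivation 1: Q ⇒ L ⇒ b e
Derivation 2: Q ⇒ P ⇒ b e

Two distinct leftmost derivations for the same string.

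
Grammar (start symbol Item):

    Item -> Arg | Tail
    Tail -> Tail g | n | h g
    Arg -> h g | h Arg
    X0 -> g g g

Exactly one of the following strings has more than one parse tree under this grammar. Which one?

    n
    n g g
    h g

n: 1 tree
n g g: 1 tree
h g: 2 trees

h g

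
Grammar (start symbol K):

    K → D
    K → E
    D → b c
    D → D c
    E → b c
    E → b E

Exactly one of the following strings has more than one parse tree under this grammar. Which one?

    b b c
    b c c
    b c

b b c: 1 tree
b c c: 1 tree
b c: 2 trees

b c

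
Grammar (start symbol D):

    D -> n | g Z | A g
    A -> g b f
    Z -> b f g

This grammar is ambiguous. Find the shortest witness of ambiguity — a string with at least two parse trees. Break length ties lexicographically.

length 1: no string has ≥2 trees
length 4: g b f g has 2 parse trees

Two derivations of g b f g:
  D ⇒ g Z ⇒ g b f g
  D ⇒ A g ⇒ g b f g

g b f g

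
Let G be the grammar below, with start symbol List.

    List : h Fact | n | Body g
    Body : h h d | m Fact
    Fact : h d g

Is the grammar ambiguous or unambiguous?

Witness: h h d g

Derivation 1: List ⇒ h Fact ⇒ h h d g
Derivation 2: List ⇒ Body g ⇒ h h d g

Two distinct leftmost derivations for the same string.

Ambiguous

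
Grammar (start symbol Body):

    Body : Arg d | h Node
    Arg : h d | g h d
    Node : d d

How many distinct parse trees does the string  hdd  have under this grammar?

Parse trees for hdd:
  [Body [Arg h d] d]
  [Body h [Node d d]]

2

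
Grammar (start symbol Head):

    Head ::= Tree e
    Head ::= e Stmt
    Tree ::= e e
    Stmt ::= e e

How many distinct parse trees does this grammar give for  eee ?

Parse trees for eee:
  [Head [Tree e e] e]
  [Head e [Stmt e e]]

2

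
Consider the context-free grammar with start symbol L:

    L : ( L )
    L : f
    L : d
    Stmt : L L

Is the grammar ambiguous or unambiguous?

Unambiguous

(Stmt is unreachable from L, so its rules don't affect L(L).) Each string is a nest of matched brackets around a single atom. An opening bracket forces the recursive rule; an atom forces the base rule.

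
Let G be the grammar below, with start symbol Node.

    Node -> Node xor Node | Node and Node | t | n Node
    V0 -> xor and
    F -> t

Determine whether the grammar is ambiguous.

Ambiguous

Witness: n t and t

Derivation 1: Node ⇒ Node and Node ⇒ n Node and Node ⇒ n t and Node ⇒ n t and t
Derivation 2: Node ⇒ n Node ⇒ n Node and Node ⇒ n t and Node ⇒ n t and t

Two distinct leftmost derivations for the same string.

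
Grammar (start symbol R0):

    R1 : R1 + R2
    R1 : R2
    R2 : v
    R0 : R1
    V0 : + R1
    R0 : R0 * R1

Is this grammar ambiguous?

Only R0, R1, R2 are reachable from R0; ignoring the rest: The grammar is stratified — R0 handles '*' (left-recursive), R1 handles '+', R2 atoms. Each operator has a fixed associativity and precedence level, so every string has one parse.

Unambiguous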